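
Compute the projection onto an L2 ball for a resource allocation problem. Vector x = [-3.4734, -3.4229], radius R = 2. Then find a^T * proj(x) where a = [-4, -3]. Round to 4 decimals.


Step 1: Compute ||x|| (intermediates to 6 decimals).
||x|| = sqrt((-3.4734)^2 + (-3.4229)^2) = 4.876551
Step 2: Project.
Since ||x|| > R, scale = R/||x|| = 2/4.876551 = 0.410126, proj(x) = scale * x
proj(x) = [-1.424532, -1.40382]
Step 3: Dot product.
a^T * proj(x) = -4*(-1.424532) - 3*(-1.40382) = 9.9096


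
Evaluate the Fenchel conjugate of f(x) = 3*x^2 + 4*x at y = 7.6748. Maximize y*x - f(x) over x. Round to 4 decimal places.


f*(y) = sup_x {y*x - a*x^2 - b*x} = sup_x {(y-b)*x - a*x^2}
FOC: (y - b) - 2a*x = 0 => x* = (y - b)/(2a)
x* = (7.6748 - 4)/(2*3) = 0.6125
f*(7.6748) = (y-b)^2/(4a) = (7.6748 - 4)^2/(4*3)
= 13.5042/12 = 1.1253


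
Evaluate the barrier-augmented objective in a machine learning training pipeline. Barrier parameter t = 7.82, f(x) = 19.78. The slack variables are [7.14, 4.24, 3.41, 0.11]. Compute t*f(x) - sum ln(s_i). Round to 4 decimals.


Step 1: Compute log-barrier.
ln values: [1.9657, 1.4446, 1.2267, -2.2073]
phi = -(1.9657 + 1.4446 + 1.2267 - 2.2073) = -2.4297
Step 2: Compute augmented objective.
t*f(x) = 7.82*19.78 = 154.6796
Total = 154.6796 - 2.4297 = 152.2499


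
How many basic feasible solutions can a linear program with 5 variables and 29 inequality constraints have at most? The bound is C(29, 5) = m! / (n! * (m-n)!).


Each vertex corresponds to some choice of n active constraints out of m, so the number of vertices is at most C(m, n) = m! / (n!(m-n)!).
m = 29, n = 5
Numerator: 29 * 28 * 27 * 26 * 25
Denominator: 5! = 120
C(29, 5) = 118755


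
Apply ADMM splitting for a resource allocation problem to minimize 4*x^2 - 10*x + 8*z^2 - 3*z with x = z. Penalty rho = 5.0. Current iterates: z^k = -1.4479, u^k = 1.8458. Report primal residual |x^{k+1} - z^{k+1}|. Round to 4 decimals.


ADMM iteration with rho = 5.0, z^k = -1.4479, u^k = 1.8458
Step 1: x-update.
Minimize 4*x^2 - 10*x + (5.0/2)*(x + 1.4479 + 1.8458)^2
FOC: (2*4 + 5.0)*x = 10 + 5.0*(-1.4479 - 1.8458)
x^{k+1} = -0.4976
Step 2: z-update.
Minimize 8*z^2 - 3*z + (5.0/2)*(-0.4976 - z + 1.8458)^2
FOC: (2*8 + 5.0)*z = 3 + 5.0*(-0.4976 + 1.8458)
z^{k+1} = 0.4639
Step 3: u-update.
u^{k+1} = 1.8458 - 0.4976 - 0.4639 = 0.8844
Step 4: Primal residual = |-0.4976 - 0.4639| = 0.9614


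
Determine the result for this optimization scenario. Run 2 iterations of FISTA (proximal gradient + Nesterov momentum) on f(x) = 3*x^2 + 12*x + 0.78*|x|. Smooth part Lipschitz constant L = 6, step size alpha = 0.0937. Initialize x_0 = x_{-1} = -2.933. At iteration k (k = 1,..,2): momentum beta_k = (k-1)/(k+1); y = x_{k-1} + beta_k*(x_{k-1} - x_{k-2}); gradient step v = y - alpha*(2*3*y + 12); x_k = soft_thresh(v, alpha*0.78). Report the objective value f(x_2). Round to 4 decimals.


FISTA on f(x) = 3*x^2 + 12*x + 0.78*|x|
L = 6, alpha = 0.0937
Iteration 1: beta = 0.0, y = -2.933 + 0.0*(-2.933 + 2.933) = -2.933
  grad(y) = -5.598, v = y - alpha*grad = -2.4085
  prox(v) = soft_thresh(-2.4085, 0.0731) = -2.3354
Iteration 2: beta = 0.3333, y = -2.3354 + 0.3333*(-2.3354 + 2.933) = -2.1362
  grad(y) = -0.8171, v = y - alpha*grad = -2.0596
  prox(v) = soft_thresh(-2.0596, 0.0731) = -1.9865
f(x_2) = 3*(-1.9865)^2 + 12*(-1.9865) + 0.78*|-1.9865| = -10.45


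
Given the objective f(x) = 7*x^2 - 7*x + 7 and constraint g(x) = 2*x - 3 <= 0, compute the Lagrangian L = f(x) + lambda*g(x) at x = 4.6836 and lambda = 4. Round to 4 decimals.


Step 1: Evaluate f(x).
f(4.6836) = 7*4.6836^2 - 7*4.6836 + 7 = 127.7676
Step 2: Evaluate g(x).
g(4.6836) = 2*4.6836 - 3 = 6.3672
Step 3: Compute Lagrangian.
L = 127.7676 + 4*6.3672 = 153.2364


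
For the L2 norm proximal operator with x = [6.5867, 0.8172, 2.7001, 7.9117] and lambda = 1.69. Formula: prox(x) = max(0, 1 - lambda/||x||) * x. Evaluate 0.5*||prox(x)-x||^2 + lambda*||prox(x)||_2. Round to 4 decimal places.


Step 1: Compute ||x||.
||x|| = 10.6742
Step 2: Compute scaling factor.
scale = max(0, 1 - 1.69/10.6742) = 0.8417
Step 3: prox(x) = [5.5439, 0.6878, 2.2726, 6.6591]
||prox(x)|| = 8.9842
Step 4: Proximal objective.
0.5*||prox-x||^2 = 1.4281
lambda*||prox|| = 15.1833
Total = 16.6113


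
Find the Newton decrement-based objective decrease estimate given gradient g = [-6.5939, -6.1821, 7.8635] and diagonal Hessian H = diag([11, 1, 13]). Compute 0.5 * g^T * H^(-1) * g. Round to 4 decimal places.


Step 1: H is diagonal, so H^(-1) * g = [-0.5994, -6.1821, 0.6049].
Step 2: g^T H^(-1) g = sum_i g_i^2 / H_ii
  = (-6.5939)^2/11 + (-6.1821)^2/1 + (7.8635)^2/13
  = 3.9527 + 38.2184 + 4.7565 = 46.9276
Step 3: Objective decrease = 0.5 * g^T H^(-1) g = 23.4638


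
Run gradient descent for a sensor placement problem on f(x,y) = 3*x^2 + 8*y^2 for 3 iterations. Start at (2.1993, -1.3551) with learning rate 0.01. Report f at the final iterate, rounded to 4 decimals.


Gradient descent on f(x,y) = 3*x^2 + 8*y^2.
Starting point: (2.1993, -1.3551), alpha = 0.01
Step 1: grad_x = 2*3*2.1993 = 13.1958, grad_y = 2*8*-1.3551 = -21.6816
  x_1 = 2.1993 - 0.01*13.1958 = 2.0673
  y_1 = -1.3551 - 0.01*-21.6816 = -1.1383
Step 2: grad_x = 2*3*2.0673 = 12.4041, grad_y = 2*8*-1.1383 = -18.2125
  x_2 = 2.0673 - 0.01*12.4041 = 1.9433
  y_2 = -1.1383 - 0.01*-18.2125 = -0.9562
Step 3: grad_x = 2*3*1.9433 = 11.6598, grad_y = 2*8*-0.9562 = -15.2985
  x_3 = 1.9433 - 0.01*11.6598 = 1.8267
  y_3 = -0.9562 - 0.01*-15.2985 = -0.8032
f(1.8267, -0.8032) = 3*1.8267^2 + 8*(-0.8032)^2 = 15.1712


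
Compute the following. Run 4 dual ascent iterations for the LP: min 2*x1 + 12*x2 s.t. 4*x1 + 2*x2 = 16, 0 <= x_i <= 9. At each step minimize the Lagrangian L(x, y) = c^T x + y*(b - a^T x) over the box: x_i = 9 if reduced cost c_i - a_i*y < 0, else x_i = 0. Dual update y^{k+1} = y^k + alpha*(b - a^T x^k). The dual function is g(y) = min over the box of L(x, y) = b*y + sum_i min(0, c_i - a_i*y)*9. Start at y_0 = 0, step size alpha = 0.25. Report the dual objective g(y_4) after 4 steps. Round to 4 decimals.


Dual ascent for LP: min 2*x1 + 12*x2, 4*x1 + 2*x2 = 16, 0 <= x_i <= 9
Step 1: y^k = 0.0, reduced costs: (2.0, 12.0)
  x^k = (0.0, 0.0), subgradient = b - a^T x = 16.0
  y^{k+1} = 0.0 + 0.25*16.0 = 4.0
Step 2: y^k = 4.0, reduced costs: (-14.0, 4.0)
  x^k = (9.0, 0.0), subgradient = b - a^T x = -20.0
  y^{k+1} = 4.0 + 0.25*-20.0 = -1.0
Step 3: y^k = -1.0, reduced costs: (6.0, 14.0)
  x^k = (0.0, 0.0), subgradient = b - a^T x = 16.0
  y^{k+1} = -1.0 + 0.25*16.0 = 3.0
Step 4: y^k = 3.0, reduced costs: (-10.0, 6.0)
  x^k = (9.0, 0.0), subgradient = b - a^T x = -20.0
  y^{k+1} = 3.0 + 0.25*-20.0 = -2.0
Dual objective at y_4 = -2.0: reduced costs (10.0, 16.0), box minimizer x = (0.0, 0.0)
g(y_4) = b*y + (c1 - a1*y)*x1 + (c2 - a2*y)*x2 = 16*(-2.0) + 10.0*0.0 + 16.0*0.0 = -32.0 + 0.0 + 0.0 = -32.0


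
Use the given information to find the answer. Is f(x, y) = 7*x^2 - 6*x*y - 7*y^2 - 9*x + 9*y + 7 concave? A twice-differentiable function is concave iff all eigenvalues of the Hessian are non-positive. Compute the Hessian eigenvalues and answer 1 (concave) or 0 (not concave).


The Hessian of f(x,y) = 7*x^2 - 6*x*y - 7*y^2 - 9*x + 9*y + 7 is:
H = [[14, -6], [-6, -14]]
Trace = 14 - 14 = 0
Determinant = 14*-14 - (-6)^2 = -232
Discriminant = (0)^2 - 4*-232 = 928.0
Eigenvalues: lambda_1 = -15.2315, lambda_2 = 15.2315
The function is not concave.

0


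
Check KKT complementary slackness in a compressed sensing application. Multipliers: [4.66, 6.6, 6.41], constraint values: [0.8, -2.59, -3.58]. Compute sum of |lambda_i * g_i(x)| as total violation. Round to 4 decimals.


KKT complementary slackness check:
lambda_1 * g_1 = 4.66 * 0.8 = 3.728
lambda_2 * g_2 = 6.6 * -2.59 = -17.094
lambda_3 * g_3 = 6.41 * -3.58 = -22.9478
Total violation = 3.728 + 17.094 + 22.9478 = 43.7698


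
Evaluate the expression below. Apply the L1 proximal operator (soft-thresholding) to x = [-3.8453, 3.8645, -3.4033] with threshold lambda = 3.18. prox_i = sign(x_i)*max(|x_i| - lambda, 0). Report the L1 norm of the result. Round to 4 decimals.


Soft-thresholding with lambda = 3.18:
prox(-3.8453) = sign(-3.8453)*max(|-3.8453| - 3.18, 0) = -0.6653
prox(3.8645) = sign(3.8645)*max(|3.8645| - 3.18, 0) = 0.6845
prox(-3.4033) = sign(-3.4033)*max(|-3.4033| - 3.18, 0) = -0.2233
prox(x) = [-0.6653, 0.6845, -0.2233]
||prox(x)||_1 = 0.6653 + 0.6845 + 0.2233 = 1.5731


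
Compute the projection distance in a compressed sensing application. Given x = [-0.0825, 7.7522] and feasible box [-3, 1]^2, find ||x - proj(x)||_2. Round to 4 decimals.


Project each component onto [-3, 1].
clip(-0.0825) = -0.0825, clip(7.7522) = 1.0
Projection = [-0.0825, 1.0]
Squared diffs: [0.0, 45.5922]
Distance = sqrt(45.5922) = 6.7522


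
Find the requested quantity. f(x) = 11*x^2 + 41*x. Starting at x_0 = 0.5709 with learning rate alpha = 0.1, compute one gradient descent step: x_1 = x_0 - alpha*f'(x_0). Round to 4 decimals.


We compute the gradient at x_0 and apply the update.
f'(x) = 22*x + 41
f'(0.5709) = 22*0.5709 + 41 = 53.5598
x_1 = 0.5709 - 0.1*53.5598 = -4.7851


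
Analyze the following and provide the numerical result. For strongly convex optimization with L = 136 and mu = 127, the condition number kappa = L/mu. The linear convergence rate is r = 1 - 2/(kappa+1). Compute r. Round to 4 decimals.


Step 1: Compute the condition number.
kappa = L/mu = 136/127 = 1.0709
Step 2: Compute the convergence rate.
r = 1 - 2/(kappa + 1) = 1 - 2*mu/(L + mu) = (L - mu)/(L + mu) = 9/263 = 0.0342


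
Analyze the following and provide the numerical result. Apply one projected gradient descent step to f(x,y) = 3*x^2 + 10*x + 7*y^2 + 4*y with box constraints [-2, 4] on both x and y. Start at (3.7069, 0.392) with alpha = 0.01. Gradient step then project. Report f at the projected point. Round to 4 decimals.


Step 1: Compute gradient at (3.7069, 0.392).
grad_x = 2*3*3.7069 + 10 = 32.2414
grad_y = 2*7*0.392 + 4 = 9.488
Step 2: Gradient step.
x_raw = 3.7069 - 0.01*32.2414 = 3.3845
y_raw = 0.392 - 0.01*9.488 = 0.2971
Step 3: Project onto [-2, 4].
x_proj = clip(3.3845) = 3.3845
y_proj = clip(0.2971) = 0.2971
Step 4: Evaluate f.
f(3.3845, 0.2971) = 70.0155


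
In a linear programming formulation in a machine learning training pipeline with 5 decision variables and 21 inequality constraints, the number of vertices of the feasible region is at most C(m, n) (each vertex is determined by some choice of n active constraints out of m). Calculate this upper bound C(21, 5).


Each vertex corresponds to some choice of n active constraints out of m, so the number of vertices is at most C(m, n) = m! / (n!(m-n)!).
m = 21, n = 5
Numerator: 21 * 20 * 19 * 18 * 17
Denominator: 5! = 120
C(21, 5) = 20349


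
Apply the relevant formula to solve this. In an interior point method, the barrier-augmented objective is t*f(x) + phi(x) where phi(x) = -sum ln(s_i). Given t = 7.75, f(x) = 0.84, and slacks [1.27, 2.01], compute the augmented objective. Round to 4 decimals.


Step 1: Compute log-barrier.
ln values: [0.239, 0.6981]
phi = -(0.239 + 0.6981) = -0.9372
Step 2: Compute augmented objective.
t*f(x) = 7.75*0.84 = 6.51
Total = 6.51 - 0.9372 = 5.5728


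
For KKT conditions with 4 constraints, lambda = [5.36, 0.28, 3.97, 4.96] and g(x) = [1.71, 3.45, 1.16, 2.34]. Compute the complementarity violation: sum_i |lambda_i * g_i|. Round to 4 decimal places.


KKT complementary slackness check:
lambda_1 * g_1 = 5.36 * 1.71 = 9.1656
lambda_2 * g_2 = 0.28 * 3.45 = 0.966
lambda_3 * g_3 = 3.97 * 1.16 = 4.6052
lambda_4 * g_4 = 4.96 * 2.34 = 11.6064
Total violation = 9.1656 + 0.966 + 4.6052 + 11.6064 = 26.3432


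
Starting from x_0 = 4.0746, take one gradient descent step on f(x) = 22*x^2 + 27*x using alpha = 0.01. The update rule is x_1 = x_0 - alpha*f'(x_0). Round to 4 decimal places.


We compute the gradient at x_0 and apply the update.
f'(x) = 44*x + 27
f'(4.0746) = 44*4.0746 + 27 = 206.2824
x_1 = 4.0746 - 0.01*206.2824 = 2.0118


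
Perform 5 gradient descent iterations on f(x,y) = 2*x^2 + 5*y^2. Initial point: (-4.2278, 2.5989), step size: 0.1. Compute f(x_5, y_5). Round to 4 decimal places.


Gradient descent on f(x,y) = 2*x^2 + 5*y^2.
Starting point: (-4.2278, 2.5989), alpha = 0.1
Step 1: grad_x = 2*2*-4.2278 = -16.9112, grad_y = 2*5*2.5989 = 25.989
  x_1 = -4.2278 - 0.1*-16.9112 = -2.5367
  y_1 = 2.5989 - 0.1*25.989 = -0.0
Step 2: grad_x = 2*2*-2.5367 = -10.1467, grad_y = 2*5*-0.0 = -0.0
  x_2 = -2.5367 - 0.1*-10.1467 = -1.522
  y_2 = -0.0 - 0.1*-0.0 = 0.0
Step 3: grad_x = 2*2*-1.522 = -6.088, grad_y = 2*5*0.0 = 0.0
  x_3 = -1.522 - 0.1*-6.088 = -0.9132
  y_3 = 0.0 - 0.1*0.0 = 0.0
Step 4: grad_x = 2*2*-0.9132 = -3.6528, grad_y = 2*5*0.0 = 0.0
  x_4 = -0.9132 - 0.1*-3.6528 = -0.5479
  y_4 = 0.0 - 0.1*0.0 = 0.0
Step 5: grad_x = 2*2*-0.5479 = -2.1917, grad_y = 2*5*0.0 = 0.0
  x_5 = -0.5479 - 0.1*-2.1917 = -0.3288
  y_5 = 0.0 - 0.1*0.0 = 0.0
f(-0.3288, 0.0) = 2*(-0.3288)^2 + 5*0.0^2 = 0.2162


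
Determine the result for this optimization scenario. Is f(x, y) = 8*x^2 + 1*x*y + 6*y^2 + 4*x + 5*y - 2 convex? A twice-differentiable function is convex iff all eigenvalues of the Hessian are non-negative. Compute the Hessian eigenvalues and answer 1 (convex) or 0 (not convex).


The Hessian of f(x,y) = 8*x^2 + 1*x*y + 6*y^2 + 4*x + 5*y - 2 is:
H = [[16, 1], [1, 12]]
Trace = 16 + 12 = 28
Determinant = 16*12 - (1)^2 = 191
Discriminant = (28)^2 - 4*191 = 20.0
Eigenvalues: lambda_1 = 11.7639, lambda_2 = 16.2361
The function is convex.

1


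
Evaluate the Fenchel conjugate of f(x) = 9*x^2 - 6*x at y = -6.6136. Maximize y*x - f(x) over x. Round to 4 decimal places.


f*(y) = sup_x {y*x - a*x^2 - b*x} = sup_x {(y-b)*x - a*x^2}
FOC: (y - b) - 2a*x = 0 => x* = (y - b)/(2a)
x* = (-6.6136 + 6)/(2*9) = -0.0341
f*(-6.6136) = (y-b)^2/(4a) = (-6.6136 + 6)^2/(4*9)
= 0.3765/36 = 0.0105


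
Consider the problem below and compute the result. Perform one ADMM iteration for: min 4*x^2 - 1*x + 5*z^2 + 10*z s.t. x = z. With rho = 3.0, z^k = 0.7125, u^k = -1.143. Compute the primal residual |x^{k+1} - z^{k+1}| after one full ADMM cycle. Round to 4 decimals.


ADMM iteration with rho = 3.0, z^k = 0.7125, u^k = -1.143
Step 1: x-update.
Minimize 4*x^2 - 1*x + (3.0/2)*(x - 0.7125 - 1.143)^2
FOC: (2*4 + 3.0)*x = 1 + 3.0*(0.7125 + 1.143)
x^{k+1} = 0.597
Step 2: z-update.
Minimize 5*z^2 + 10*z + (3.0/2)*(0.597 - z - 1.143)^2
FOC: (2*5 + 3.0)*z = -10 + 3.0*(0.597 - 1.143)
z^{k+1} = -0.8952
Step 3: u-update.
u^{k+1} = -1.143 + 0.597 + 0.8952 = 0.3492
Step 4: Primal residual = |0.597 + 0.8952| = 1.4922


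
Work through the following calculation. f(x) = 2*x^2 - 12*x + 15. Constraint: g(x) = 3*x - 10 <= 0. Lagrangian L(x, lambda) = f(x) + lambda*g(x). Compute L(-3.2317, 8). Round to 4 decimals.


Step 1: Evaluate f(x).
f(-3.2317) = 2*(-3.2317)^2 - 12*(-3.2317) + 15 = 74.6682
Step 2: Evaluate g(x).
g(-3.2317) = 3*-3.2317 - 10 = -19.6951
Step 3: Compute Lagrangian.
L = 74.6682 + 8*-19.6951 = -82.8926


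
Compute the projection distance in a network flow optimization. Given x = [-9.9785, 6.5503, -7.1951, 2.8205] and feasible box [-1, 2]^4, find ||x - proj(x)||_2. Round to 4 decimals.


Project each component onto [-1, 2].
clip(-9.9785) = -1.0, clip(6.5503) = 2.0, clip(-7.1951) = -1.0, clip(2.8205) = 2.0
Projection = [-1.0, 2.0, -1.0, 2.0]
Squared diffs: [80.6135, 20.7052, 38.3793, 0.6732]
Distance = sqrt(140.3712) = 11.8478


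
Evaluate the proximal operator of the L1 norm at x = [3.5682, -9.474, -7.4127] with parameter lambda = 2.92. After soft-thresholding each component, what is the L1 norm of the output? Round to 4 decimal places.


Soft-thresholding with lambda = 2.92:
prox(3.5682) = sign(3.5682)*max(|3.5682| - 2.92, 0) = 0.6482
prox(-9.474) = sign(-9.474)*max(|-9.474| - 2.92, 0) = -6.554
prox(-7.4127) = sign(-7.4127)*max(|-7.4127| - 2.92, 0) = -4.4927
prox(x) = [0.6482, -6.554, -4.4927]
||prox(x)||_1 = 0.6482 + 6.554 + 4.4927 = 11.6949


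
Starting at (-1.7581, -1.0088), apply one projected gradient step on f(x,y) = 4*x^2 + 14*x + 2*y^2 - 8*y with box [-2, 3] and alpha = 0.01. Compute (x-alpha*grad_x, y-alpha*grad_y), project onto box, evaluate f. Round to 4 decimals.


Step 1: Compute gradient at (-1.7581, -1.0088).
grad_x = 2*4*-1.7581 + 14 = -0.0648
grad_y = 2*2*-1.0088 - 8 = -12.0352
Step 2: Gradient step.
x_raw = -1.7581 - 0.01*-0.0648 = -1.7575
y_raw = -1.0088 - 0.01*-12.0352 = -0.8884
Step 3: Project onto [-2, 3].
x_proj = clip(-1.7575) = -1.7575
y_proj = clip(-0.8884) = -0.8884
Step 4: Evaluate f.
f(-1.7575, -0.8884) = -3.5635


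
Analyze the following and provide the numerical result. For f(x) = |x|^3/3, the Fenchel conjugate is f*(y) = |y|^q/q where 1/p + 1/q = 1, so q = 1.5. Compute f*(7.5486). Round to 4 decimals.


The conjugate exponent q satisfies 1/p + 1/q = 1.
p = 3, so q = 3/(3 - 1) = 1.5
|y|^q = 7.5486^1.5 = 20.7396
f*(7.5486) = 20.7396 / 1.5 = 13.8264


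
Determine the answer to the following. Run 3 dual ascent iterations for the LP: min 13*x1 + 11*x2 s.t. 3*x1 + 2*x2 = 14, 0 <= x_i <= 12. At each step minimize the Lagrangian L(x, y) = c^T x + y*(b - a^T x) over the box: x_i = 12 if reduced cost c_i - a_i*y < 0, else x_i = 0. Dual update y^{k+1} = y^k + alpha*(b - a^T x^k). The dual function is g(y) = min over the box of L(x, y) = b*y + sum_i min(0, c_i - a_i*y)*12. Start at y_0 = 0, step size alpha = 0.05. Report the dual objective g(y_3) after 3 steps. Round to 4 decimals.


Dual ascent for LP: min 13*x1 + 11*x2, 3*x1 + 2*x2 = 14, 0 <= x_i <= 12
Step 1: y^k = 0.0, reduced costs: (13.0, 11.0)
  x^k = (0.0, 0.0), subgradient = b - a^T x = 14.0
  y^{k+1} = 0.0 + 0.05*14.0 = 0.7
Step 2: y^k = 0.7, reduced costs: (10.9, 9.6)
  x^k = (0.0, 0.0), subgradient = b - a^T x = 14.0
  y^{k+1} = 0.7 + 0.05*14.0 = 1.4
Step 3: y^k = 1.4, reduced costs: (8.8, 8.2)
  x^k = (0.0, 0.0), subgradient = b - a^T x = 14.0
  y^{k+1} = 1.4 + 0.05*14.0 = 2.1
Dual objective at y_3 = 2.1: reduced costs (6.7, 6.8), box minimizer x = (0.0, 0.0)
g(y_3) = b*y + (c1 - a1*y)*x1 + (c2 - a2*y)*x2 = 14*2.1 + 6.7*0.0 + 6.8*0.0 = 29.4 + 0.0 + 0.0 = 29.4


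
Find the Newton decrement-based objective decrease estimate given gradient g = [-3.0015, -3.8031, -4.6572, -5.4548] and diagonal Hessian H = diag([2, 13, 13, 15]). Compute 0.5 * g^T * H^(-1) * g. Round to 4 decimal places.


Step 1: H is diagonal, so H^(-1) * g = [-1.5008, -0.2925, -0.3582, -0.3637].
Step 2: g^T H^(-1) g = sum_i g_i^2 / H_ii
  = (-3.0015)^2/2 + (-3.8031)^2/13 + (-4.6572)^2/13 + (-5.4548)^2/15
  = 4.5045 + 1.1126 + 1.6684 + 1.9837 = 9.2692
Step 3: Objective decrease = 0.5 * g^T H^(-1) g = 4.6346


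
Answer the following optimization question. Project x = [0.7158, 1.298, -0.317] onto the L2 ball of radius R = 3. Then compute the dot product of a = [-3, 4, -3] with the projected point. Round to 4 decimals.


Step 1: Compute ||x|| (intermediates to 6 decimals).
||x|| = sqrt(0.7158^2 + 1.298^2 + (-0.317)^2) = 1.515804
Step 2: Project.
Since ||x|| <= R, proj = x (no scaling needed).
proj(x) = [0.7158, 1.298, -0.317]
Step 3: Dot product.
a^T * proj(x) = -3*0.7158 + 4*1.298 - 3*(-0.317) = 3.9956


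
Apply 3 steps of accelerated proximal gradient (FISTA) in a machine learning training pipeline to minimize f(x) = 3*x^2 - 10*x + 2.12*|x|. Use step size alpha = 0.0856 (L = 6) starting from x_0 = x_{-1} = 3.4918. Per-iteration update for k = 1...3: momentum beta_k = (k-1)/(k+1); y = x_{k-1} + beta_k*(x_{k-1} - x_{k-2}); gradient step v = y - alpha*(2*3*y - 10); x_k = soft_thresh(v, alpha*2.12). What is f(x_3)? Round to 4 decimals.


FISTA on f(x) = 3*x^2 - 10*x + 2.12*|x|
L = 6, alpha = 0.0856
Iteration 1: beta = 0.0, y = 3.4918 + 0.0*(3.4918 - 3.4918) = 3.4918
  grad(y) = 10.9508, v = y - alpha*grad = 2.5544
  prox(v) = soft_thresh(2.5544, 0.1815) = 2.3729
Iteration 2: beta = 0.3333, y = 2.3729 + 0.3333*(2.3729 - 3.4918) = 2.0
  grad(y) = 1.9999, v = y - alpha*grad = 1.8288
  prox(v) = soft_thresh(1.8288, 0.1815) = 1.6473
Iteration 3: beta = 0.5, y = 1.6473 + 0.5*(1.6473 - 2.3729) = 1.2845
  grad(y) = -2.2929, v = y - alpha*grad = 1.4808
  prox(v) = soft_thresh(1.4808, 0.1815) = 1.2993
f(x_3) = 3*1.2993^2 - 10*1.2993 + 2.12*|1.2993| = -5.1739


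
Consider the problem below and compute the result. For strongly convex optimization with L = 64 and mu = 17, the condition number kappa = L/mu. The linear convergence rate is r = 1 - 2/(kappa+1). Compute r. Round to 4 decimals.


Step 1: Compute the condition number.
kappa = L/mu = 64/17 = 3.7647
Step 2: Compute the convergence rate.
r = 1 - 2/(kappa + 1) = 1 - 2*mu/(L + mu) = (L - mu)/(L + mu) = 47/81 = 0.5802


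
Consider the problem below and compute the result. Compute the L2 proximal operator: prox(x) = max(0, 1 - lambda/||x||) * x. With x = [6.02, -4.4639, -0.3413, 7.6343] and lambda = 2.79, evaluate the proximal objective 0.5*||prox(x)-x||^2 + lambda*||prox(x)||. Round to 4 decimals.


Step 1: Compute ||x||.
||x|| = 10.7035
Step 2: Compute scaling factor.
scale = max(0, 1 - 2.79/10.7035) = 0.7393
Step 3: prox(x) = [4.4508, -3.3003, -0.2523, 5.6443]
||prox(x)|| = 7.9135
Step 4: Proximal objective.
0.5*||prox-x||^2 = 3.8921
lambda*||prox|| = 22.0787
Total = 25.9708


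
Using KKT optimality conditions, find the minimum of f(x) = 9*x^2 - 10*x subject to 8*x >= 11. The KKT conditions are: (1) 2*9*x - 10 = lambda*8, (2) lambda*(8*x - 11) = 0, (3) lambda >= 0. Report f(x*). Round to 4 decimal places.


Step 1: Try lambda = 0 (constraint inactive).
x_unc = 10/(2*9) = 0.5556
Check: 8*0.5556 = 4.4448 < 11 -- violated!
Step 2: Constraint must be active: 8*x = 11
x* = 11/8 = 1.375
lambda = (2*9*1.375 - 10)/8 = 1.8438
Step 3: Compute optimal value.
f(x*) = 9*1.375^2 - 10*1.375 = 3.2656


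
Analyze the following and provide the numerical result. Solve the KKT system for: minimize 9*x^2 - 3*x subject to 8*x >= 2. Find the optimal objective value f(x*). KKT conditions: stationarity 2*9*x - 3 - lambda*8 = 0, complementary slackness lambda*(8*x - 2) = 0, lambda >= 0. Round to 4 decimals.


Step 1: Try lambda = 0 (constraint inactive).
x_unc = 3/(2*9) = 0.1667
Check: 8*0.1667 = 1.3336 < 2 -- violated!
Step 2: Constraint must be active: 8*x = 2
x* = 2/8 = 0.25
lambda = (2*9*0.25 - 3)/8 = 0.1875
Step 3: Compute optimal value.
f(x*) = 9*0.25^2 - 3*0.25 = -0.1875


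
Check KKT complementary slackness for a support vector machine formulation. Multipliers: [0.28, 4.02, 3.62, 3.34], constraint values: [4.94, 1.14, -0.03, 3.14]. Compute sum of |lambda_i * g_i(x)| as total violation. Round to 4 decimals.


KKT complementary slackness check:
lambda_1 * g_1 = 0.28 * 4.94 = 1.3832
lambda_2 * g_2 = 4.02 * 1.14 = 4.5828
lambda_3 * g_3 = 3.62 * -0.03 = -0.1086
lambda_4 * g_4 = 3.34 * 3.14 = 10.4876
Total violation = 1.3832 + 4.5828 + 0.1086 + 10.4876 = 16.5622


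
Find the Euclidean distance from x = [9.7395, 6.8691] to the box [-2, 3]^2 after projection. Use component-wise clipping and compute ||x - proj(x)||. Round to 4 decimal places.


Project each component onto [-2, 3].
clip(9.7395) = 3.0, clip(6.8691) = 3.0
Projection = [3.0, 3.0]
Squared diffs: [45.4209, 14.9699]
Distance = sqrt(60.3908) = 7.7712


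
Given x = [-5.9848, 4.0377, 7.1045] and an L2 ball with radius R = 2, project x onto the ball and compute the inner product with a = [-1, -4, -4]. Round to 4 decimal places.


Step 1: Compute ||x|| (intermediates to 6 decimals).
||x|| = sqrt((-5.9848)^2 + 4.0377^2 + 7.1045^2) = 10.128908
Step 2: Project.
Since ||x|| > R, scale = R/||x|| = 2/10.128908 = 0.197455, proj(x) = scale * x
proj(x) = [-1.181729, 0.797264, 1.402819]
Step 3: Dot product.
a^T * proj(x) = -1*(-1.181729) - 4*0.797264 - 4*1.402819 = -7.6186


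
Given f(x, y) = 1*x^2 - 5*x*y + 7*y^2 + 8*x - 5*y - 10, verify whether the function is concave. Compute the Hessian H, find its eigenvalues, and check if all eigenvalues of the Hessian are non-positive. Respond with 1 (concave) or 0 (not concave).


The Hessian of f(x,y) = 1*x^2 - 5*x*y + 7*y^2 + 8*x - 5*y - 10 is:
H = [[2, -5], [-5, 14]]
Trace = 2 + 14 = 16
Determinant = 2*14 - (-5)^2 = 3
Discriminant = (16)^2 - 4*3 = 244.0
Eigenvalues: lambda_1 = 0.1898, lambda_2 = 15.8102
The function is not concave.

0


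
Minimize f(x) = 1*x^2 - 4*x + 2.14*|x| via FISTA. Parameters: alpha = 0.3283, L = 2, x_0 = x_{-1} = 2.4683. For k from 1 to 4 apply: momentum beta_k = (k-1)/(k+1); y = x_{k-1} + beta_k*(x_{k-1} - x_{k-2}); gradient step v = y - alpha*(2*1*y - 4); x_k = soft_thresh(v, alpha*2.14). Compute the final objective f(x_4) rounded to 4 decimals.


FISTA on f(x) = 1*x^2 - 4*x + 2.14*|x|
L = 2, alpha = 0.3283
Iteration 1: beta = 0.0, y = 2.4683 + 0.0*(2.4683 - 2.4683) = 2.4683
  grad(y) = 0.9366, v = y - alpha*grad = 2.1608
  prox(v) = soft_thresh(2.1608, 0.7026) = 1.4583
Iteration 2: beta = 0.3333, y = 1.4583 + 0.3333*(1.4583 - 2.4683) = 1.1216
  grad(y) = -1.7569, v = y - alpha*grad = 1.6983
  prox(v) = soft_thresh(1.6983, 0.7026) = 0.9958
Iteration 3: beta = 0.5, y = 0.9958 + 0.5*(0.9958 - 1.4583) = 0.7646
  grad(y) = -2.4709, v = y - alpha*grad = 1.5757
  prox(v) = soft_thresh(1.5757, 0.7026) = 0.8732
Iteration 4: beta = 0.6, y = 0.8732 + 0.6*(0.8732 - 0.9958) = 0.7996
  grad(y) = -2.4008, v = y - alpha*grad = 1.5878
  prox(v) = soft_thresh(1.5878, 0.7026) = 0.8852
f(x_4) = 1*0.8852^2 - 4*0.8852 + 2.14*|0.8852| = -0.8629


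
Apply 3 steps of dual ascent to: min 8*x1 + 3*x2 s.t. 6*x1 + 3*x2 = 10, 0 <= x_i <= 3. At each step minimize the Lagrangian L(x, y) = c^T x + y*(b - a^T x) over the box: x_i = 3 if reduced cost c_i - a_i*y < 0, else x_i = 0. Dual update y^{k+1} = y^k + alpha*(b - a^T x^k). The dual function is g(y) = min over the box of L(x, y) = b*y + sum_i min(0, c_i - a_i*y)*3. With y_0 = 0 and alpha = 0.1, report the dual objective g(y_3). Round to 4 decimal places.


Dual ascent for LP: min 8*x1 + 3*x2, 6*x1 + 3*x2 = 10, 0 <= x_i <= 3
Step 1: y^k = 0.0, reduced costs: (8.0, 3.0)
  x^k = (0.0, 0.0), subgradient = b - a^T x = 10.0
  y^{k+1} = 0.0 + 0.1*10.0 = 1.0
Step 2: y^k = 1.0, reduced costs: (2.0, 0.0)
  x^k = (0.0, 0.0), subgradient = b - a^T x = 10.0
  y^{k+1} = 1.0 + 0.1*10.0 = 2.0
Step 3: y^k = 2.0, reduced costs: (-4.0, -3.0)
  x^k = (3.0, 3.0), subgradient = b - a^T x = -17.0
  y^{k+1} = 2.0 + 0.1*-17.0 = 0.3
Dual objective at y_3 = 0.3: reduced costs (6.2, 2.1), box minimizer x = (0.0, 0.0)
g(y_3) = b*y + (c1 - a1*y)*x1 + (c2 - a2*y)*x2 = 10*0.3 + 6.2*0.0 + 2.1*0.0 = 3.0 + 0.0 + 0.0 = 3.0


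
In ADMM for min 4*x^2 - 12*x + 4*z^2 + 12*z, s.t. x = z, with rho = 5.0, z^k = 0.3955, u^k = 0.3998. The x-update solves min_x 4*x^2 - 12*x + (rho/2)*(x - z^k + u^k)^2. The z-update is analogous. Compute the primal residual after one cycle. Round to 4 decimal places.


ADMM iteration with rho = 5.0, z^k = 0.3955, u^k = 0.3998
Step 1: x-update.
Minimize 4*x^2 - 12*x + (5.0/2)*(x - 0.3955 + 0.3998)^2
FOC: (2*4 + 5.0)*x = 12 + 5.0*(0.3955 - 0.3998)
x^{k+1} = 0.9214
Step 2: z-update.
Minimize 4*z^2 + 12*z + (5.0/2)*(0.9214 - z + 0.3998)^2
FOC: (2*4 + 5.0)*z = -12 + 5.0*(0.9214 + 0.3998)
z^{k+1} = -0.4149
Step 3: u-update.
u^{k+1} = 0.3998 + 0.9214 + 0.4149 = 1.7361
Step 4: Primal residual = |0.9214 + 0.4149| = 1.3363


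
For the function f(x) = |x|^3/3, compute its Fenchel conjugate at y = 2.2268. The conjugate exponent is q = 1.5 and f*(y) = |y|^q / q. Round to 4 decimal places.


The conjugate exponent q satisfies 1/p + 1/q = 1.
p = 3, so q = 3/(3 - 1) = 1.5
|y|^q = 2.2268^1.5 = 3.3229
f*(2.2268) = 3.3229 / 1.5 = 2.2153


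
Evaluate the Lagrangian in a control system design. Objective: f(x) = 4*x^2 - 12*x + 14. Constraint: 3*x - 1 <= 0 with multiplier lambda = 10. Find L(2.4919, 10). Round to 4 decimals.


Step 1: Evaluate f(x).
f(2.4919) = 4*2.4919^2 - 12*2.4919 + 14 = 8.9355
Step 2: Evaluate g(x).
g(2.4919) = 3*2.4919 - 1 = 6.4757
Step 3: Compute Lagrangian.
L = 8.9355 + 10*6.4757 = 73.6925


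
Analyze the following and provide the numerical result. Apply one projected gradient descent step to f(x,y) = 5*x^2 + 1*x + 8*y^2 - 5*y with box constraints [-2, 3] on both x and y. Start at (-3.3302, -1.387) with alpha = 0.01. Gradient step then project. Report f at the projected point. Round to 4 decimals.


Step 1: Compute gradient at (-3.3302, -1.387).
grad_x = 2*5*-3.3302 + 1 = -32.302
grad_y = 2*8*-1.387 - 5 = -27.192
Step 2: Gradient step.
x_raw = -3.3302 - 0.01*-32.302 = -3.0072
y_raw = -1.387 - 0.01*-27.192 = -1.1151
Step 3: Project onto [-2, 3].
x_proj = clip(-3.0072) = -2.0
y_proj = clip(-1.1151) = -1.1151
Step 4: Evaluate f.
f(-2.0, -1.1151) = 33.5226


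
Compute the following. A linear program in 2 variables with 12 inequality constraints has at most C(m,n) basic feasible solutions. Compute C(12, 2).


Each vertex corresponds to some choice of n active constraints out of m, so the number of vertices is at most C(m, n) = m! / (n!(m-n)!).
m = 12, n = 2
Numerator: 12 * 11
Denominator: 2! = 2
C(12, 2) = 66


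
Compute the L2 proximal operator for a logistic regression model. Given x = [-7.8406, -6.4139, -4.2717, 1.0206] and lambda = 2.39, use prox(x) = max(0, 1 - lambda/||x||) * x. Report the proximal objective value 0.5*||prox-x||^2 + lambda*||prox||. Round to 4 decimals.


Step 1: Compute ||x||.
||x|| = 11.0409
Step 2: Compute scaling factor.
scale = max(0, 1 - 2.39/11.0409) = 0.7835
Step 3: prox(x) = [-6.1434, -5.0255, -3.347, 0.7997]
||prox(x)|| = 8.6509
Step 4: Proximal objective.
0.5*||prox-x||^2 = 2.8561
lambda*||prox|| = 20.6757
Total = 23.5318


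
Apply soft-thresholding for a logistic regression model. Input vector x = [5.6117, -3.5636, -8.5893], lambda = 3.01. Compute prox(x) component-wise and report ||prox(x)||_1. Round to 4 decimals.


Soft-thresholding with lambda = 3.01:
prox(5.6117) = sign(5.6117)*max(|5.6117| - 3.01, 0) = 2.6017
prox(-3.5636) = sign(-3.5636)*max(|-3.5636| - 3.01, 0) = -0.5536
prox(-8.5893) = sign(-8.5893)*max(|-8.5893| - 3.01, 0) = -5.5793
prox(x) = [2.6017, -0.5536, -5.5793]
||prox(x)||_1 = 2.6017 + 0.5536 + 5.5793 = 8.7346


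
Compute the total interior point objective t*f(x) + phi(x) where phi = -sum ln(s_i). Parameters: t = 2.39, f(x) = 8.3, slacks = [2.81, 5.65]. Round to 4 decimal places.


Step 1: Compute log-barrier.
ln values: [1.0332, 1.7317]
phi = -(1.0332 + 1.7317) = -2.7648
Step 2: Compute augmented objective.
t*f(x) = 2.39*8.3 = 19.837
Total = 19.837 - 2.7648 = 17.0722


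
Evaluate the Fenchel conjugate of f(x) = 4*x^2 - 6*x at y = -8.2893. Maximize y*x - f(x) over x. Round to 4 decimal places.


f*(y) = sup_x {y*x - a*x^2 - b*x} = sup_x {(y-b)*x - a*x^2}
FOC: (y - b) - 2a*x = 0 => x* = (y - b)/(2a)
x* = (-8.2893 + 6)/(2*4) = -0.2862
f*(-8.2893) = (y-b)^2/(4a) = (-8.2893 + 6)^2/(4*4)
= 5.2409/16 = 0.3276


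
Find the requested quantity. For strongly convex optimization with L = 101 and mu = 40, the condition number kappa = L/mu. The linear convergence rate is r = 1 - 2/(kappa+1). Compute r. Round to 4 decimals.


Step 1: Compute the condition number.
kappa = L/mu = 101/40 = 2.525
Step 2: Compute the convergence rate.
r = 1 - 2/(kappa + 1) = 1 - 2*mu/(L + mu) = (L - mu)/(L + mu) = 61/141 = 0.4326


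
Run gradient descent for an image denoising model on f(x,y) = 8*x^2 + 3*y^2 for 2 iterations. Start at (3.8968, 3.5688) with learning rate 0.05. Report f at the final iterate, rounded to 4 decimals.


Gradient descent on f(x,y) = 8*x^2 + 3*y^2.
Starting point: (3.8968, 3.5688), alpha = 0.05
Step 1: grad_x = 2*8*3.8968 = 62.3488, grad_y = 2*3*3.5688 = 21.4128
  x_1 = 3.8968 - 0.05*62.3488 = 0.7794
  y_1 = 3.5688 - 0.05*21.4128 = 2.4982
Step 2: grad_x = 2*8*0.7794 = 12.4698, grad_y = 2*3*2.4982 = 14.989
  x_2 = 0.7794 - 0.05*12.4698 = 0.1559
  y_2 = 2.4982 - 0.05*14.989 = 1.7487
f(0.1559, 1.7487) = 8*0.1559^2 + 3*1.7487^2 = 9.3683


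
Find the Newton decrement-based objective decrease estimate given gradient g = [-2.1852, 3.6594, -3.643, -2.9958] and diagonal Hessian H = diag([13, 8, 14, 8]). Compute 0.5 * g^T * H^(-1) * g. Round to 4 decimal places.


Step 1: H is diagonal, so H^(-1) * g = [-0.1681, 0.4574, -0.2602, -0.3745].
Step 2: g^T H^(-1) g = sum_i g_i^2 / H_ii
  = (-2.1852)^2/13 + (3.6594)^2/8 + (-3.643)^2/14 + (-2.9958)^2/8
  = 0.3673 + 1.6739 + 0.948 + 1.1219 = 4.111
Step 3: Objective decrease = 0.5 * g^T H^(-1) g = 2.0555


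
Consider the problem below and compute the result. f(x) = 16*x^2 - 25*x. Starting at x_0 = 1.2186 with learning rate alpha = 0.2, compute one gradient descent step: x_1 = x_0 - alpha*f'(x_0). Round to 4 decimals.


We compute the gradient at x_0 and apply the update.
f'(x) = 32*x - 25
f'(1.2186) = 32*1.2186 - 25 = 13.9952
x_1 = 1.2186 - 0.2*13.9952 = -1.5804


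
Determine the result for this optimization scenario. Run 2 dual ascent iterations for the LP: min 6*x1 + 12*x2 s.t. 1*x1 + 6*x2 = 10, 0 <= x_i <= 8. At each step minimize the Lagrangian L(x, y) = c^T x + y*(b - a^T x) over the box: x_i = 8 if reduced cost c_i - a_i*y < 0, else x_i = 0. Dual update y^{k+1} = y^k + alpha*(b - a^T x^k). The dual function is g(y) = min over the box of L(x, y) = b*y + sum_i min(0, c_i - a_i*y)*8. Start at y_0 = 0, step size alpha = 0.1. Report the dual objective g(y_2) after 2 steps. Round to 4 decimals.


Dual ascent for LP: min 6*x1 + 12*x2, 1*x1 + 6*x2 = 10, 0 <= x_i <= 8
Step 1: y^k = 0.0, reduced costs: (6.0, 12.0)
  x^k = (0.0, 0.0), subgradient = b - a^T x = 10.0
  y^{k+1} = 0.0 + 0.1*10.0 = 1.0
Step 2: y^k = 1.0, reduced costs: (5.0, 6.0)
  x^k = (0.0, 0.0), subgradient = b - a^T x = 10.0
  y^{k+1} = 1.0 + 0.1*10.0 = 2.0
Dual objective at y_2 = 2.0: reduced costs (4.0, 0.0), box minimizer x = (0.0, 0.0)
g(y_2) = b*y + (c1 - a1*y)*x1 + (c2 - a2*y)*x2 = 10*2.0 + 4.0*0.0 + 0.0*0.0 = 20.0 + 0.0 + 0.0 = 20.0


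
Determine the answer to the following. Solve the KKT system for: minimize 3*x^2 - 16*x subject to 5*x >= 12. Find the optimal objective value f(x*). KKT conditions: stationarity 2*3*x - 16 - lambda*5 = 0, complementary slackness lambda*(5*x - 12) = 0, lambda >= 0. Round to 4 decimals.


Step 1: Try lambda = 0 (constraint inactive).
Stationarity: 2*3*x - 16 = 0
x* = 16/(2*3) = 8/3 = 2.6667 (rounded; the exact value 8/3 is used below)
Check constraint: 5*2.6667 = 13.3335 >= 12 -- satisfied.
Step 2: Compute optimal value.
f(x*) = 3*(8/3)^2 - 16*(8/3) = -21.3333


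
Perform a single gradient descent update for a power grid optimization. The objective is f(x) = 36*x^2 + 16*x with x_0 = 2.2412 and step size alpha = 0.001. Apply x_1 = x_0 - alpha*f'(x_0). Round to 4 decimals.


We compute the gradient at x_0 and apply the update.
f'(x) = 72*x + 16
f'(2.2412) = 72*2.2412 + 16 = 177.3664
x_1 = 2.2412 - 0.001*177.3664 = 2.0638


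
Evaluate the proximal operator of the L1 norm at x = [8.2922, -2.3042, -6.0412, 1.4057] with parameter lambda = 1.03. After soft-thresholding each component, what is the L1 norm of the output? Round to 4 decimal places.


Soft-thresholding with lambda = 1.03:
prox(8.2922) = sign(8.2922)*max(|8.2922| - 1.03, 0) = 7.2622
prox(-2.3042) = sign(-2.3042)*max(|-2.3042| - 1.03, 0) = -1.2742
prox(-6.0412) = sign(-6.0412)*max(|-6.0412| - 1.03, 0) = -5.0112
prox(1.4057) = sign(1.4057)*max(|1.4057| - 1.03, 0) = 0.3757
prox(x) = [7.2622, -1.2742, -5.0112, 0.3757]
||prox(x)||_1 = 7.2622 + 1.2742 + 5.0112 + 0.3757 = 13.9233


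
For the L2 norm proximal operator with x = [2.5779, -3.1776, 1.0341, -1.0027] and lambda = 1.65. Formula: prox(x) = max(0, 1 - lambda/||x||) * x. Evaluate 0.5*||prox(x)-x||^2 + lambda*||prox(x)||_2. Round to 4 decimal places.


Step 1: Compute ||x||.
||x|| = 4.3379
Step 2: Compute scaling factor.
scale = max(0, 1 - 1.65/4.3379) = 0.6196
Step 3: prox(x) = [1.5974, -1.9689, 0.6408, -0.6213]
||prox(x)|| = 2.6879
Step 4: Proximal objective.
0.5*||prox-x||^2 = 1.3613
lambda*||prox|| = 4.435
Total = 5.7963


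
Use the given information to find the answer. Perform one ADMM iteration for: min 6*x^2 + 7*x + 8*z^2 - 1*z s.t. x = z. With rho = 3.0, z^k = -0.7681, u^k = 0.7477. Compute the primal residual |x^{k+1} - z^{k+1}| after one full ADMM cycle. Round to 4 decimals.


ADMM iteration with rho = 3.0, z^k = -0.7681, u^k = 0.7477
Step 1: x-update.
Minimize 6*x^2 + 7*x + (3.0/2)*(x + 0.7681 + 0.7477)^2
FOC: (2*6 + 3.0)*x = -7 + 3.0*(-0.7681 - 0.7477)
x^{k+1} = -0.7698
Step 2: z-update.
Minimize 8*z^2 - 1*z + (3.0/2)*(-0.7698 - z + 0.7477)^2
FOC: (2*8 + 3.0)*z = 1 + 3.0*(-0.7698 + 0.7477)
z^{k+1} = 0.0491
Step 3: u-update.
u^{k+1} = 0.7477 - 0.7698 - 0.0491 = -0.0713
Step 4: Primal residual = |-0.7698 - 0.0491| = 0.819


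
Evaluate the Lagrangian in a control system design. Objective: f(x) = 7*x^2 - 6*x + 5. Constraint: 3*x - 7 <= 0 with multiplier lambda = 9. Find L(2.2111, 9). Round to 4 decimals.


Step 1: Evaluate f(x).
f(2.2111) = 7*2.2111^2 - 6*2.2111 + 5 = 25.9561
Step 2: Evaluate g(x).
g(2.2111) = 3*2.2111 - 7 = -0.3667
Step 3: Compute Lagrangian.
L = 25.9561 + 9*-0.3667 = 22.6558


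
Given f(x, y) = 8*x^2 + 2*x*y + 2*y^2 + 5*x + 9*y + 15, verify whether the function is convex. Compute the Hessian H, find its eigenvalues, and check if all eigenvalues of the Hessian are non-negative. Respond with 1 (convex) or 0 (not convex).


The Hessian of f(x,y) = 8*x^2 + 2*x*y + 2*y^2 + 5*x + 9*y + 15 is:
H = [[16, 2], [2, 4]]
Trace = 16 + 4 = 20
Determinant = 16*4 - (2)^2 = 60
Discriminant = (20)^2 - 4*60 = 160.0
Eigenvalues: lambda_1 = 3.6754, lambda_2 = 16.3246
The function is convex.

1


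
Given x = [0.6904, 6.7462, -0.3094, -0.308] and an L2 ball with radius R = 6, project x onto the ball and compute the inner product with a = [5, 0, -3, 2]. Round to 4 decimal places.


Step 1: Compute ||x|| (intermediates to 6 decimals).
||x|| = sqrt(0.6904^2 + 6.7462^2 + (-0.3094)^2 + (-0.308)^2) = 6.795473
Step 2: Project.
Since ||x|| > R, scale = R/||x|| = 6/6.795473 = 0.882941, proj(x) = scale * x
proj(x) = [0.609582, 5.956497, -0.273182, -0.271946]
Step 3: Dot product.
a^T * proj(x) = 5*0.609582 + 0*5.956497 - 3*(-0.273182) + 2*(-0.271946) = 3.3236


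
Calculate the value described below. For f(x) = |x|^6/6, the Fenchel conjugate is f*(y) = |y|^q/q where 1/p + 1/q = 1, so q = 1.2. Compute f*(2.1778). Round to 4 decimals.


The conjugate exponent q satisfies 1/p + 1/q = 1.
p = 6, so q = 6/(6 - 1) = 1.2
|y|^q = 2.1778^1.2 = 2.5446
f*(2.1778) = 2.5446 / 1.2 = 2.1205


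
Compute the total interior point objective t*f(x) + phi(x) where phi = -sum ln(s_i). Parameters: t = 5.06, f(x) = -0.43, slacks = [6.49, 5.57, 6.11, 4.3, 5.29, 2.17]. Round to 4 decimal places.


Step 1: Compute log-barrier.
ln values: [1.8703, 1.7174, 1.8099, 1.4586, 1.6658, 0.7747]
phi = -(1.8703 + 1.7174 + 1.8099 + 1.4586 + 1.6658 + 0.7747) = -9.2967
Step 2: Compute augmented objective.
t*f(x) = 5.06*-0.43 = -2.1758
Total = -2.1758 - 9.2967 = -11.4725


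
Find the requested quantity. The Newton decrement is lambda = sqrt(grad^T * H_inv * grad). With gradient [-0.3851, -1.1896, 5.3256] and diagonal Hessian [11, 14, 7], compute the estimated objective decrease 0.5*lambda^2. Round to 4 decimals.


Step 1: H is diagonal, so H^(-1) * g = [-0.035, -0.085, 0.7608].
Step 2: g^T H^(-1) g = sum_i g_i^2 / H_ii
  = (-0.3851)^2/11 + (-1.1896)^2/14 + (5.3256)^2/7
  = 0.0135 + 0.1011 + 4.0517 = 4.1663
Step 3: Objective decrease = 0.5 * g^T H^(-1) g = 2.0831


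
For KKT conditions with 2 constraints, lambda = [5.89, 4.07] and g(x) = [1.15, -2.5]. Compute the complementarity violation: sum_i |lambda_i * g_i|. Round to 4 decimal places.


KKT complementary slackness check:
lambda_1 * g_1 = 5.89 * 1.15 = 6.7735
lambda_2 * g_2 = 4.07 * -2.5 = -10.175
Total violation = 6.7735 + 10.175 = 16.9485


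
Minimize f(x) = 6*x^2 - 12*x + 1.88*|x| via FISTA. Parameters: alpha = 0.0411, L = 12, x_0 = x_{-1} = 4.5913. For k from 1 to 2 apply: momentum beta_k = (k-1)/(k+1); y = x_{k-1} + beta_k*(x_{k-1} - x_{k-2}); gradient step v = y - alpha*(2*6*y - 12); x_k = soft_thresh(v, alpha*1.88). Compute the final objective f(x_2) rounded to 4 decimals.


FISTA on f(x) = 6*x^2 - 12*x + 1.88*|x|
L = 12, alpha = 0.0411
Iteration 1: beta = 0.0, y = 4.5913 + 0.0*(4.5913 - 4.5913) = 4.5913
  grad(y) = 43.0956, v = y - alpha*grad = 2.8201
  prox(v) = soft_thresh(2.8201, 0.0773) = 2.7428
Iteration 2: beta = 0.3333, y = 2.7428 + 0.3333*(2.7428 - 4.5913) = 2.1266
  grad(y) = 13.5196, v = y - alpha*grad = 1.571
  prox(v) = soft_thresh(1.571, 0.0773) = 1.4937
f(x_2) = 6*1.4937^2 - 12*1.4937 + 1.88*|1.4937| = -1.7293
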